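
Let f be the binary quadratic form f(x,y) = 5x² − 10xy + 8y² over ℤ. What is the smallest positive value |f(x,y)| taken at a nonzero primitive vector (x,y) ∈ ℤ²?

translate: b→0 (≡-10 mod 10), so (5,-10,8)→(5,0,3)
flip: (5,0,3)→(3,0,5)
reduced (well bottom): (3,0,5) with a≤c, −a<b≤a
well minimum = a = 3

3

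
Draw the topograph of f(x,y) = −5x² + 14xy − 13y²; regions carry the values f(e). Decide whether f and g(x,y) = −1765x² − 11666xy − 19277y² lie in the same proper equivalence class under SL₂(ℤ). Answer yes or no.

D₁ = -64, D₂ = -64
f is negative-definite; reduce −f:
−f: translate: b→-4 (≡-14 mod 10), so (5,-14,13)→(5,-4,4)
−f: flip: (5,-4,4)→(4,4,5)
−f: reduced (well bottom): (4,4,5) with a≤c, −a<b≤a
flip sign back: reduced form of f is (-4,-4,-5)
g is negative-definite; reduce −g:
−g: translate: b→1076 (≡11666 mod 3530), so (1765,11666,19277)→(1765,1076,164)
−g: flip: (1765,1076,164)→(164,-1076,1765)
−g: translate: b→-92 (≡-1076 mod 328), so (164,-1076,1765)→(164,-92,13)
−g: flip: (164,-92,13)→(13,92,164)
−g: translate: b→-12 (≡92 mod 26), so (13,92,164)→(13,-12,4)
−g: flip: (13,-12,4)→(4,12,13)
−g: translate: b→4 (≡12 mod 8), so (4,12,13)→(4,4,5)
−g: reduced (well bottom): (4,4,5) with a≤c, −a<b≤a
flip sign back: reduced form of g is (-4,-4,-5)
reduced forms (-4, -4, -5) vs (-4, -4, -5) ⇒ equivalent

yes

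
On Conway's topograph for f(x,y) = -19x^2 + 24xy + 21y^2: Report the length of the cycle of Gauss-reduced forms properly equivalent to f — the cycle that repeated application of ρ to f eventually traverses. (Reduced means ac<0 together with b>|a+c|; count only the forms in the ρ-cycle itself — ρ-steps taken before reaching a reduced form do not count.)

D = 2172, ⌊√D⌋ = 46
river: ρ → (21,18,-22)
river: ρ → (-22,26,17)
river: ρ → (17,42,-6)
river: ρ → (-6,42,17)
river: ρ → (17,26,-22)
river: ρ → (-22,18,21)
river: ρ → (21,24,-19)
river: ρ → (-19,14,26)
river: ρ → (26,38,-7)
river: ρ → (-7,46,2)
river: ρ → (2,46,-7)
river: ρ → (-7,38,26)
river: ρ → (26,14,-19)
river: ρ → (-19,24,21)
ρ-cycle length = 14 (tail of 0 descent steps not counted)

14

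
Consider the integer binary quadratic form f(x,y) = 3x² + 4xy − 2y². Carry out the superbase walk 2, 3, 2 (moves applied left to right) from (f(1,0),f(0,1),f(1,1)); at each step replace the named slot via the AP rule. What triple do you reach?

start (3,-2,5) = (f(1,0),f(0,1),f(1,1))
replace slot 2: 2·(3+5) − (-2) = 18 → (3,18,5)
replace slot 3: 2·(3+18) − 5 = 37 → (3,18,37)
replace slot 2: 2·(3+37) − 18 = 62 → (3,62,37)

3,62,37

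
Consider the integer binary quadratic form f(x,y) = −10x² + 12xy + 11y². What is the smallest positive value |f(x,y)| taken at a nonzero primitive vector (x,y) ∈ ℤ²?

river: ρ → (11,10,-11)
river: ρ → (-11,12,10)
river: ρ → (10,8,-13)
river: ρ → (-13,18,5)
river: ρ → (5,22,-5)
river: ρ → (-5,18,13)
river: ρ → (13,8,-10)
river: ρ → (-10,12,11)
closes: descent 0, river 8
min |a| on river = 5

5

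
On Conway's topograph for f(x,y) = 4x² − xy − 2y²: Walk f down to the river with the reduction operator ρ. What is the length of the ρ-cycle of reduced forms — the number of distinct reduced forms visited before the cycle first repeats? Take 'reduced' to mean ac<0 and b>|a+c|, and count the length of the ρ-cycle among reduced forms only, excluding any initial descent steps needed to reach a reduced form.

D = 33, ⌊√D⌋ = 5
descent: ρ → (-2,5,1)  [lands on river]
river: ρ → (1,5,-2)
river: ρ → (-2,3,3)
river: ρ → (3,3,-2)
ρ-cycle length = 4 (tail of 1 descent step not counted)

4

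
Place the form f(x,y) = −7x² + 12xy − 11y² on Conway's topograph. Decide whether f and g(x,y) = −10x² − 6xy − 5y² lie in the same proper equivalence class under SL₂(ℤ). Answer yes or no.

D₁ = -164, D₂ = -164
f is negative-definite; reduce −f:
−f: translate: b→2 (≡-12 mod 14), so (7,-12,11)→(7,2,6)
−f: flip: (7,2,6)→(6,-2,7)
−f: reduced (well bottom): (6,-2,7) with a≤c, −a<b≤a
flip sign back: reduced form of f is (-6,2,-7)
g is negative-definite; reduce −g:
−g: flip: (10,6,5)→(5,-6,10)
−g: translate: b→4 (≡-6 mod 10), so (5,-6,10)→(5,4,9)
−g: reduced (well bottom): (5,4,9) with a≤c, −a<b≤a
flip sign back: reduced form of g is (-5,-4,-9)
reduced forms (-6, 2, -7) vs (-5, -4, -9) ⇒ inequivalent

no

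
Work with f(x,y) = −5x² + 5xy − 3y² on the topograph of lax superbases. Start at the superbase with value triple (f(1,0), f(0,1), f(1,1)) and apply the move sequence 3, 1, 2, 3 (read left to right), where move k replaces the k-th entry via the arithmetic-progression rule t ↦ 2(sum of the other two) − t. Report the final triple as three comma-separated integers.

start (-5,-3,-3) = (f(1,0),f(0,1),f(1,1))
replace slot 3: 2·((-5)+(-3)) − (-3) = -13 → (-5,-3,-13)
replace slot 1: 2·((-3)+(-13)) − (-5) = -27 → (-27,-3,-13)
replace slot 2: 2·((-27)+(-13)) − (-3) = -77 → (-27,-77,-13)
replace slot 3: 2·((-27)+(-77)) − (-13) = -195 → (-27,-77,-195)

-27,-77,-195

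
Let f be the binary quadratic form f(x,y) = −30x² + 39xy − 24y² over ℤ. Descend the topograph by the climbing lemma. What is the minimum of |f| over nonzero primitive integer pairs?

translate: b→21 (≡-39 mod 60), so (30,-39,24)→(30,21,15)
flip: (30,21,15)→(15,-21,30)
translate: b→9 (≡-21 mod 30), so (15,-21,30)→(15,9,24)
reduced (well bottom): (15,9,24) with a≤c, −a<b≤a
well minimum |f| = |-15| = 15 (negative-definite)

15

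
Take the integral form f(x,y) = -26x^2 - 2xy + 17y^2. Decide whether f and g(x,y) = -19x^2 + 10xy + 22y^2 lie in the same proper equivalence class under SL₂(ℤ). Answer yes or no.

D₁ = 1772, D₂ = 1772
river cycle of f (length 8): (17, 36, -7), (-7, 34, 22), (22, 10, -19), (-19, 28, 13), (13, 24, -23), (-23, 22, 14), (14, 34, -11), (-11, 32, 17)
river cycle of g (length 8): (22, 34, -7), (-7, 36, 17), (17, 32, -11), (-11, 34, 14), (14, 22, -23), (-23, 24, 13), (13, 28, -19), (-19, 10, 22)
cycles differ ⇒ inequivalent

no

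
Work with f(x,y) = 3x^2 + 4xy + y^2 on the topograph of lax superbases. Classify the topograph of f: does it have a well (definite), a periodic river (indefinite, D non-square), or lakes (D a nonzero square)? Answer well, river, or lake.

D = b²−4ac = 4² − 4·3·1 = 4
D = 2² is a perfect square ⇒ form factors over ℤ ⇒ lakes

lake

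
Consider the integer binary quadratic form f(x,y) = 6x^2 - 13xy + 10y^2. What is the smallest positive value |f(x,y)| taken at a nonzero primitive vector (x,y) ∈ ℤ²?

translate: b→-1 (≡-13 mod 12), so (6,-13,10)→(6,-1,3)
flip: (6,-1,3)→(3,1,6)
reduced (well bottom): (3,1,6) with a≤c, −a<b≤a
well minimum = a = 3

3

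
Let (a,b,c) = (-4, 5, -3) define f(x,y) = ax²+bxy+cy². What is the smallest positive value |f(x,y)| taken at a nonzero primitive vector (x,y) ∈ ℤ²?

translate: b→3 (≡-5 mod 8), so (4,-5,3)→(4,3,2)
flip: (4,3,2)→(2,-3,4)
translate: b→1 (≡-3 mod 4), so (2,-3,4)→(2,1,3)
reduced (well bottom): (2,1,3) with a≤c, −a<b≤a
well minimum |f| = |-2| = 2 (negative-definite)

2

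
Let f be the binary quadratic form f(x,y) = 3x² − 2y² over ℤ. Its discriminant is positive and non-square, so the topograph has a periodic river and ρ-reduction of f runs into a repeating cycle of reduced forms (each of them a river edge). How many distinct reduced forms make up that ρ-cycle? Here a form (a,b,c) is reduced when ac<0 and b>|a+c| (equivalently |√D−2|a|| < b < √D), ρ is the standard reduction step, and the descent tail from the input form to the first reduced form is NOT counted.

D = 24, ⌊√D⌋ = 4
descent: ρ → (-2,4,1)  [lands on river]
river: ρ → (1,4,-2)
ρ-cycle length = 2 (tail of 1 descent step not counted)

2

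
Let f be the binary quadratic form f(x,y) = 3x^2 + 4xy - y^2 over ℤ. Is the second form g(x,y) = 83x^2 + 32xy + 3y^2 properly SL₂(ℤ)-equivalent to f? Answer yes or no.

D₁ = 28, D₂ = 28
river cycle of f (length 4): (-1, 4, 3), (3, 2, -2), (-2, 2, 3), (3, 4, -1)
river cycle of g (length 4): (3, 4, -1), (-1, 4, 3), (3, 2, -2), (-2, 2, 3)
cycles coincide ⇒ equivalent

yes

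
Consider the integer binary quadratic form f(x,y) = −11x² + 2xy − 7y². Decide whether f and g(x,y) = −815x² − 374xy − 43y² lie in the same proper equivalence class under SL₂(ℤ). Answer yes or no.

D₁ = -304, D₂ = -304
f is negative-definite; reduce −f:
−f: flip: (11,-2,7)→(7,2,11)
−f: reduced (well bottom): (7,2,11) with a≤c, −a<b≤a
flip sign back: reduced form of f is (-7,-2,-11)
g is negative-definite; reduce −g:
−g: flip: (815,374,43)→(43,-374,815)
−g: translate: b→-30 (≡-374 mod 86), so (43,-374,815)→(43,-30,7)
−g: flip: (43,-30,7)→(7,30,43)
−g: translate: b→2 (≡30 mod 14), so (7,30,43)→(7,2,11)
−g: reduced (well bottom): (7,2,11) with a≤c, −a<b≤a
flip sign back: reduced form of g is (-7,-2,-11)
reduced forms (-7, -2, -11) vs (-7, -2, -11) ⇒ equivalent

yes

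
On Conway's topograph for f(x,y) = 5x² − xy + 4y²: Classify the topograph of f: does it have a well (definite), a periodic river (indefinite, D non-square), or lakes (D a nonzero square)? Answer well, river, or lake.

D = b²−4ac = (-1)² − 4·5·4 = -79
D < 0 ⇒ definite ⇒ every region one sign ⇒ single well

well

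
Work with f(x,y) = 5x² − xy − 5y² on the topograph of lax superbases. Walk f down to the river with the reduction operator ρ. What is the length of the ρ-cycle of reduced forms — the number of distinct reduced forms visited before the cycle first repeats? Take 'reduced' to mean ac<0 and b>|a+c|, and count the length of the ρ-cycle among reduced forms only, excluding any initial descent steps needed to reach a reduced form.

D = 101, ⌊√D⌋ = 10
descent: ρ → (-5,1,5)  [lands on river]
river: ρ → (5,9,-1)
river: ρ → (-1,9,5)
river: ρ → (5,1,-5)
river: ρ → (-5,9,1)
river: ρ → (1,9,-5)
ρ-cycle length = 6 (tail of 1 descent step not counted)

6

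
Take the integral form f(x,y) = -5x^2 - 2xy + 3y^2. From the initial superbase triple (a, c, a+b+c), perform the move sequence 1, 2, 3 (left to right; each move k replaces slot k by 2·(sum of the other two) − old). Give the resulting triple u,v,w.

start (-5,3,-4) = (f(1,0),f(0,1),f(1,1))
replace slot 1: 2·(3+(-4)) − (-5) = 3 → (3,3,-4)
replace slot 2: 2·(3+(-4)) − 3 = -5 → (3,-5,-4)
replace slot 3: 2·(3+(-5)) − (-4) = 0 → (3,-5,0)

3,-5,0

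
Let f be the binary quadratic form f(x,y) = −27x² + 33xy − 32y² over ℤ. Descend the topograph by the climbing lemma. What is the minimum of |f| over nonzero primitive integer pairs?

translate: b→21 (≡-33 mod 54), so (27,-33,32)→(27,21,26)
flip: (27,21,26)→(26,-21,27)
reduced (well bottom): (26,-21,27) with a≤c, −a<b≤a
well minimum |f| = |-26| = 26 (negative-definite)

26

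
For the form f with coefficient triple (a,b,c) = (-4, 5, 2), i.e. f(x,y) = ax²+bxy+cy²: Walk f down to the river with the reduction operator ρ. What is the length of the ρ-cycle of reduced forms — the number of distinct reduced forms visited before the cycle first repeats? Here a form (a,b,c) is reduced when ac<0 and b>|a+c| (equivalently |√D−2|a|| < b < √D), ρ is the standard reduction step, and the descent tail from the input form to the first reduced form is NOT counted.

D = 57, ⌊√D⌋ = 7
river: ρ → (2,7,-1)
river: ρ → (-1,7,2)
river: ρ → (2,5,-4)
river: ρ → (-4,3,3)
river: ρ → (3,3,-4)
river: ρ → (-4,5,2)
ρ-cycle length = 6 (tail of 0 descent steps not counted)

6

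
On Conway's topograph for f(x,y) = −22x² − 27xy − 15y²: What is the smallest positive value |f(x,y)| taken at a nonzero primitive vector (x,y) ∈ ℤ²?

translate: b→-17 (≡27 mod 44), so (22,27,15)→(22,-17,10)
flip: (22,-17,10)→(10,17,22)
translate: b→-3 (≡17 mod 20), so (10,17,22)→(10,-3,15)
reduced (well bottom): (10,-3,15) with a≤c, −a<b≤a
well minimum |f| = |-10| = 10 (negative-definite)

10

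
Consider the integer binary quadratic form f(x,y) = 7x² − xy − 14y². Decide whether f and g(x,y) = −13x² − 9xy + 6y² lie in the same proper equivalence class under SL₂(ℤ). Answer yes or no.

D₁ = 393, D₂ = 393
river cycle of f (length 16): (7, 13, -8), (-8, 19, 1), (1, 19, -8), (-8, 13, 7), (7, 15, -6), (-6, 9, 13), (13, 17, -2), (-2, 19, 4), (4, 13, -14), (-14, 15, 3), … (6 more)
river cycle of g (length 16): (6, 9, -13), (-13, 17, 2), (2, 19, -4), (-4, 13, 14), (14, 15, -3), (-3, 15, 14), (14, 13, -4), (-4, 19, 2), (2, 17, -13), (-13, 9, 6), … (6 more)
cycles differ ⇒ inequivalent

no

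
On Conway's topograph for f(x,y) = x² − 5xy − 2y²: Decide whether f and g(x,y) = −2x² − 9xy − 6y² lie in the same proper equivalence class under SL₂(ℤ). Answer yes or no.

D₁ = 33, D₂ = 33
river cycle of f (length 4): (-2, 5, 1), (1, 5, -2), (-2, 3, 3), (3, 3, -2)
river cycle of g (length 4): (1, 5, -2), (-2, 3, 3), (3, 3, -2), (-2, 5, 1)
cycles coincide ⇒ equivalent

yes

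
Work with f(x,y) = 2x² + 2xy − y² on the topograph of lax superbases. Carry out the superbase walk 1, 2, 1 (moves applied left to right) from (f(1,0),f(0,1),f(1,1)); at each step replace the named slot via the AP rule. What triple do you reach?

start (2,-1,3) = (f(1,0),f(0,1),f(1,1))
replace slot 1: 2·((-1)+3) − 2 = 2 → (2,-1,3)
replace slot 2: 2·(2+3) − (-1) = 11 → (2,11,3)
replace slot 1: 2·(11+3) − 2 = 26 → (26,11,3)

26,11,3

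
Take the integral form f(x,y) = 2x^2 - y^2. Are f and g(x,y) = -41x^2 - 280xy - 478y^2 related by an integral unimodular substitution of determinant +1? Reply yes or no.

D₁ = 8, D₂ = 8
river cycle of f (length 2): (-1, 2, 1), (1, 2, -1)
river cycle of g (length 2): (-1, 2, 1), (1, 2, -1)
cycles coincide ⇒ equivalent

yes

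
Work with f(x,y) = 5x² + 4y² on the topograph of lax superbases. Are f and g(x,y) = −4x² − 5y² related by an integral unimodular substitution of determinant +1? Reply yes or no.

D₁ = -80, D₂ = -80
f: flip: (5,0,4)→(4,0,5)
f: reduced (well bottom): (4,0,5) with a≤c, −a<b≤a
g is negative-definite; reduce −g:
−g: reduced (well bottom): (4,0,5) with a≤c, −a<b≤a
flip sign back: reduced form of g is (-4,0,-5)
reduced forms (4, 0, 5) vs (-4, 0, -5) ⇒ inequivalent

no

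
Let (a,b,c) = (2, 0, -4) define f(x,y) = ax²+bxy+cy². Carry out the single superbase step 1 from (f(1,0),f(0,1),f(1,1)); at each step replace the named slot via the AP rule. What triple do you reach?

start (2,-4,-2) = (f(1,0),f(0,1),f(1,1))
replace slot 1: 2·((-4)+(-2)) − 2 = -14 → (-14,-4,-2)

-14,-4,-2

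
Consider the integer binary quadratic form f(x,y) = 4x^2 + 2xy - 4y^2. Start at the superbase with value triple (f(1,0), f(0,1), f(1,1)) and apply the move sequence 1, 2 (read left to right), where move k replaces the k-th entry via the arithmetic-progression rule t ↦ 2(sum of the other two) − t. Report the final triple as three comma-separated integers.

start (4,-4,2) = (f(1,0),f(0,1),f(1,1))
replace slot 1: 2·((-4)+2) − 4 = -8 → (-8,-4,2)
replace slot 2: 2·((-8)+2) − (-4) = -8 → (-8,-8,2)

-8,-8,2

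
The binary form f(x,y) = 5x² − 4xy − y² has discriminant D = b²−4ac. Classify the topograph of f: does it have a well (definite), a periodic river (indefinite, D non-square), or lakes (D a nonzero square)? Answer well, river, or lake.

D = b²−4ac = (-4)² − 4·5·(-1) = 36
D = 6² is a perfect square ⇒ form factors over ℤ ⇒ lakes

lake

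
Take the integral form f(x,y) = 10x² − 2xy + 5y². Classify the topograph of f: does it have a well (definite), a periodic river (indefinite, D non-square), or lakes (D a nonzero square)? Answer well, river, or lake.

D = b²−4ac = (-2)² − 4·10·5 = -196
D < 0 ⇒ definite ⇒ every region one sign ⇒ single well

well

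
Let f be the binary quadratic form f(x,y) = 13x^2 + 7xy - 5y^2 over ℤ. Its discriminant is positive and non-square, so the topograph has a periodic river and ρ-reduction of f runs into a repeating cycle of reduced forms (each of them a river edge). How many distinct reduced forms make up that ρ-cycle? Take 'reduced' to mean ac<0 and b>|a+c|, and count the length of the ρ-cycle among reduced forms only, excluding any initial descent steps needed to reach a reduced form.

D = 309, ⌊√D⌋ = 17
descent: ρ → (-5,13,7)  [lands on river]
river: ρ → (7,15,-3)
river: ρ → (-3,15,7)
river: ρ → (7,13,-5)
river: ρ → (-5,17,1)
river: ρ → (1,17,-5)
ρ-cycle length = 6 (tail of 1 descent step not counted)

6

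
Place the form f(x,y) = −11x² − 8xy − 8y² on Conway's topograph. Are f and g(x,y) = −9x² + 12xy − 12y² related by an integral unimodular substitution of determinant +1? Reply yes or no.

D₁ = -288, D₂ = -288
f is negative-definite; reduce −f:
−f: flip: (11,8,8)→(8,-8,11)
−f: translate: b→8 (≡-8 mod 16), so (8,-8,11)→(8,8,11)
−f: reduced (well bottom): (8,8,11) with a≤c, −a<b≤a
flip sign back: reduced form of f is (-8,-8,-11)
g is negative-definite; reduce −g:
−g: translate: b→6 (≡-12 mod 18), so (9,-12,12)→(9,6,9)
−g: reduced (well bottom): (9,6,9) with a≤c, −a<b≤a
flip sign back: reduced form of g is (-9,-6,-9)
reduced forms (-8, -8, -11) vs (-9, -6, -9) ⇒ inequivalent

no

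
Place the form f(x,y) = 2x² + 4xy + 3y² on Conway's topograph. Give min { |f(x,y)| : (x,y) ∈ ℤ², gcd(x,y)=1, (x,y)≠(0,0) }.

translate: b→0 (≡4 mod 4), so (2,4,3)→(2,0,1)
flip: (2,0,1)→(1,0,2)
reduced (well bottom): (1,0,2) with a≤c, −a<b≤a
well minimum = a = 1

1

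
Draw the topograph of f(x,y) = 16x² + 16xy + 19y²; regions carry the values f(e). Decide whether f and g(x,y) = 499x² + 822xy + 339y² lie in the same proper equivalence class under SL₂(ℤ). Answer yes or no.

D₁ = -960, D₂ = -960
f: reduced (well bottom): (16,16,19) with a≤c, −a<b≤a
g: translate: b→-176 (≡822 mod 998), so (499,822,339)→(499,-176,16)
g: flip: (499,-176,16)→(16,176,499)
g: translate: b→16 (≡176 mod 32), so (16,176,499)→(16,16,19)
g: reduced (well bottom): (16,16,19) with a≤c, −a<b≤a
reduced forms (16, 16, 19) vs (16, 16, 19) ⇒ equivalent

yes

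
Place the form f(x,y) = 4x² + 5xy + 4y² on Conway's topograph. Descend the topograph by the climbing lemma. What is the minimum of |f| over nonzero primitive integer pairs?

translate: b→-3 (≡5 mod 8), so (4,5,4)→(4,-3,3)
flip: (4,-3,3)→(3,3,4)
reduced (well bottom): (3,3,4) with a≤c, −a<b≤a
well minimum = a = 3

3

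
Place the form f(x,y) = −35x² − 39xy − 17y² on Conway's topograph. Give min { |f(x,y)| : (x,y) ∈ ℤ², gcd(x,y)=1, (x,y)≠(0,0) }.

translate: b→-31 (≡39 mod 70), so (35,39,17)→(35,-31,13)
flip: (35,-31,13)→(13,31,35)
translate: b→5 (≡31 mod 26), so (13,31,35)→(13,5,17)
reduced (well bottom): (13,5,17) with a≤c, −a<b≤a
well minimum |f| = |-13| = 13 (negative-definite)

13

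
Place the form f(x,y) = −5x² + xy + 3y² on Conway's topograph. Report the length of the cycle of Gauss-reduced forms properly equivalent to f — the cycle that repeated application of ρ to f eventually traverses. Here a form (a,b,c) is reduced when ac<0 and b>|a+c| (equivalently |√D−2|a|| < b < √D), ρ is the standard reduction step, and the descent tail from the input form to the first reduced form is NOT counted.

D = 61, ⌊√D⌋ = 7
descent: ρ → (3,5,-3)  [lands on river]
river: ρ → (-3,7,1)
river: ρ → (1,7,-3)
river: ρ → (-3,5,3)
river: ρ → (3,7,-1)
river: ρ → (-1,7,3)
ρ-cycle length = 6 (tail of 1 descent step not counted)

6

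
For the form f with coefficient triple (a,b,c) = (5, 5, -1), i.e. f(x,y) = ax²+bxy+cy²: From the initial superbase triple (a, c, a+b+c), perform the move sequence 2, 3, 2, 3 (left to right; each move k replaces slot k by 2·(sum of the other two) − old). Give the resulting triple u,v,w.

start (5,-1,9) = (f(1,0),f(0,1),f(1,1))
replace slot 2: 2·(5+9) − (-1) = 29 → (5,29,9)
replace slot 3: 2·(5+29) − 9 = 59 → (5,29,59)
replace slot 2: 2·(5+59) − 29 = 99 → (5,99,59)
replace slot 3: 2·(5+99) − 59 = 149 → (5,99,149)

5,99,149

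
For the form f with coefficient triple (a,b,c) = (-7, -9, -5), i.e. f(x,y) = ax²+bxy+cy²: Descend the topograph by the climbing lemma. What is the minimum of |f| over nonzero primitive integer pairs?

translate: b→-5 (≡9 mod 14), so (7,9,5)→(7,-5,3)
flip: (7,-5,3)→(3,5,7)
translate: b→-1 (≡5 mod 6), so (3,5,7)→(3,-1,5)
reduced (well bottom): (3,-1,5) with a≤c, −a<b≤a
well minimum |f| = |-3| = 3 (negative-definite)

3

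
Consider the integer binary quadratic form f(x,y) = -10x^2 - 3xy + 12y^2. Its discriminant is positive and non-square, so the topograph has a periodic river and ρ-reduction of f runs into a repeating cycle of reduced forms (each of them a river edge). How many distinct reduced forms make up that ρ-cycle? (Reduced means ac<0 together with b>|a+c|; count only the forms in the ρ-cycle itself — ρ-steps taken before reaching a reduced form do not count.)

D = 489, ⌊√D⌋ = 22
descent: ρ → (12,3,-10)  [lands on river]
river: ρ → (-10,17,5)
river: ρ → (5,13,-16)
river: ρ → (-16,19,2)
river: ρ → (2,21,-6)
river: ρ → (-6,15,11)
river: ρ → (11,7,-10)
river: ρ → (-10,13,8)
river: ρ → (8,19,-4)
river: ρ → (-4,21,3)
river: ρ → (3,21,-4)
river: ρ → (-4,19,8)
river: ρ → (8,13,-10)
river: ρ → (-10,7,11)
river: ρ → (11,15,-6)
river: ρ → (-6,21,2)
river: ρ → (2,19,-16)
river: ρ → (-16,13,5)
river: ρ → (5,17,-10)
river: ρ → (-10,3,12)
river: ρ → (12,21,-1)
river: ρ → (-1,21,12)
ρ-cycle length = 22 (tail of 1 descent step not counted)

22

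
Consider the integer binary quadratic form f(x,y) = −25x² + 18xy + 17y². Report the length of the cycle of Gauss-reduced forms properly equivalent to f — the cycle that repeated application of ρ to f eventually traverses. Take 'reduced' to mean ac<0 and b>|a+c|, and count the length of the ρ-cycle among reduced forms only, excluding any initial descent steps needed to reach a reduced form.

D = 2024, ⌊√D⌋ = 44
river: ρ → (17,16,-26)
river: ρ → (-26,36,7)
river: ρ → (7,34,-31)
river: ρ → (-31,28,10)
river: ρ → (10,32,-25)
river: ρ → (-25,18,17)
ρ-cycle length = 6 (tail of 0 descent steps not counted)

6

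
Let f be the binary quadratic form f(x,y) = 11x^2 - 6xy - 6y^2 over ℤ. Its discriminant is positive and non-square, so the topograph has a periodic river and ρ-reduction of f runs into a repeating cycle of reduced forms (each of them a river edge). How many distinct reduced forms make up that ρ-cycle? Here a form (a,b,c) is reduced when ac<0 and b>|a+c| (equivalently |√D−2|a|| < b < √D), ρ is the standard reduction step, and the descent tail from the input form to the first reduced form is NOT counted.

D = 300, ⌊√D⌋ = 17
descent: ρ → (-6,6,11)  [lands on river]
river: ρ → (11,16,-1)
river: ρ → (-1,16,11)
river: ρ → (11,6,-6)
ρ-cycle length = 4 (tail of 1 descent step not counted)

4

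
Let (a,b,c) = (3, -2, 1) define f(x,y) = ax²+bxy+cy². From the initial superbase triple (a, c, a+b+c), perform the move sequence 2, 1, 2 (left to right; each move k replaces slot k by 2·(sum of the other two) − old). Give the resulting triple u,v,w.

start (3,1,2) = (f(1,0),f(0,1),f(1,1))
replace slot 2: 2·(3+2) − 1 = 9 → (3,9,2)
replace slot 1: 2·(9+2) − 3 = 19 → (19,9,2)
replace slot 2: 2·(19+2) − 9 = 33 → (19,33,2)

19,33,2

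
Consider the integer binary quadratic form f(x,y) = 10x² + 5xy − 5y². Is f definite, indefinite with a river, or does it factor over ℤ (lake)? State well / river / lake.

D = b²−4ac = 5² − 4·10·(-5) = 225
D = 15² is a perfect square ⇒ form factors over ℤ ⇒ lakes

lake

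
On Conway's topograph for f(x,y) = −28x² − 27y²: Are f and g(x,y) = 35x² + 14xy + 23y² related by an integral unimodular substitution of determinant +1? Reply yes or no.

D₁ = -3024, D₂ = -3024
f is negative-definite; reduce −f:
−f: flip: (28,0,27)→(27,0,28)
−f: reduced (well bottom): (27,0,28) with a≤c, −a<b≤a
flip sign back: reduced form of f is (-27,0,-28)
g: flip: (35,14,23)→(23,-14,35)
g: reduced (well bottom): (23,-14,35) with a≤c, −a<b≤a
reduced forms (-27, 0, -28) vs (23, -14, 35) ⇒ inequivalent

no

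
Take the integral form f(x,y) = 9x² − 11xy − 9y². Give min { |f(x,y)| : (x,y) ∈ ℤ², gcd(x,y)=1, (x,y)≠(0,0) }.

descent: ρ → (-9,11,9)  [lands on river]
river: ρ → (9,7,-11)
river: ρ → (-11,15,5)
river: ρ → (5,15,-11)
river: ρ → (-11,7,9)
river: ρ → (9,11,-9)
river: ρ → (-9,7,11)
river: ρ → (11,15,-5)
river: ρ → (-5,15,11)
river: ρ → (11,7,-9)
closes: descent 1, river 10
min |a| on river = 5

5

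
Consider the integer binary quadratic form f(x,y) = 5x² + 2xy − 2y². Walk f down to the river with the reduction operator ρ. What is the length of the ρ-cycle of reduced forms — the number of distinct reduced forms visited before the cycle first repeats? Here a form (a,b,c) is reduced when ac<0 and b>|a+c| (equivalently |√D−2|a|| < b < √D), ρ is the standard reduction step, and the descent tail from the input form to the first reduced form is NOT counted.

D = 44, ⌊√D⌋ = 6
descent: ρ → (-2,6,1)  [lands on river]
river: ρ → (1,6,-2)
ρ-cycle length = 2 (tail of 1 descent step not counted)

2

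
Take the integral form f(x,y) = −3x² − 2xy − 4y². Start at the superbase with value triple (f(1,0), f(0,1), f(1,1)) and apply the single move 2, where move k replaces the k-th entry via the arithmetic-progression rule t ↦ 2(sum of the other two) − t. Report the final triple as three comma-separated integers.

start (-3,-4,-9) = (f(1,0),f(0,1),f(1,1))
replace slot 2: 2·((-3)+(-9)) − (-4) = -20 → (-3,-20,-9)

-3,-20,-9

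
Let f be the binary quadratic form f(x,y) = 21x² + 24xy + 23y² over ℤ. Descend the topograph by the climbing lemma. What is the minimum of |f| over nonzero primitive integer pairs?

translate: b→-18 (≡24 mod 42), so (21,24,23)→(21,-18,20)
flip: (21,-18,20)→(20,18,21)
reduced (well bottom): (20,18,21) with a≤c, −a<b≤a
well minimum = a = 20

20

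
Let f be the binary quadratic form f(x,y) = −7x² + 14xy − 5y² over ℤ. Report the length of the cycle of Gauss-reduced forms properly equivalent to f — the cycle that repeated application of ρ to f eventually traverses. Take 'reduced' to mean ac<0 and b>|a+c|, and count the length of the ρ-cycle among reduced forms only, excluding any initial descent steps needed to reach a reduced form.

D = 56, ⌊√D⌋ = 7
descent: ρ → (-5,6,1)  [lands on river]
river: ρ → (1,6,-5)
river: ρ → (-5,4,2)
river: ρ → (2,4,-5)
ρ-cycle length = 4 (tail of 1 descent step not counted)

4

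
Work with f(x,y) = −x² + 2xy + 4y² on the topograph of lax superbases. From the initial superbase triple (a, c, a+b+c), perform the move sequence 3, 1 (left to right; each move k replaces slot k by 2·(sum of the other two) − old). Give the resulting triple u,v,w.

start (-1,4,5) = (f(1,0),f(0,1),f(1,1))
replace slot 3: 2·((-1)+4) − 5 = 1 → (-1,4,1)
replace slot 1: 2·(4+1) − (-1) = 11 → (11,4,1)

11,4,1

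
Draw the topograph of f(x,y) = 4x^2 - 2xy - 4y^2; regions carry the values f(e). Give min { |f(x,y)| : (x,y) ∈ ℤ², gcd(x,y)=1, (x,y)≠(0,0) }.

descent: ρ → (-4,2,4)  [lands on river]
river: ρ → (4,6,-2)
river: ρ → (-2,6,4)
river: ρ → (4,2,-4)
river: ρ → (-4,6,2)
river: ρ → (2,6,-4)
closes: descent 1, river 6
min |a| on river = 2

2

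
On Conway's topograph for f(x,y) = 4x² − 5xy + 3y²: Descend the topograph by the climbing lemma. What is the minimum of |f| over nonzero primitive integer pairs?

translate: b→3 (≡-5 mod 8), so (4,-5,3)→(4,3,2)
flip: (4,3,2)→(2,-3,4)
translate: b→1 (≡-3 mod 4), so (2,-3,4)→(2,1,3)
reduced (well bottom): (2,1,3) with a≤c, −a<b≤a
well minimum = a = 2

2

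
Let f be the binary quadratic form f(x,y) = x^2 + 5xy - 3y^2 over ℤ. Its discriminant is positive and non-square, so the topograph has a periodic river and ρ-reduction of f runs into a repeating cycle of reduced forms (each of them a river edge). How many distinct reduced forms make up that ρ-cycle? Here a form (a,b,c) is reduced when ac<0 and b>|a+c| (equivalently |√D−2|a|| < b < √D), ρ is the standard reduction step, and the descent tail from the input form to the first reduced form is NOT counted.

D = 37, ⌊√D⌋ = 6
river: ρ → (-3,1,3)
river: ρ → (3,5,-1)
river: ρ → (-1,5,3)
river: ρ → (3,1,-3)
river: ρ → (-3,5,1)
river: ρ → (1,5,-3)
ρ-cycle length = 6 (tail of 0 descent steps not counted)

6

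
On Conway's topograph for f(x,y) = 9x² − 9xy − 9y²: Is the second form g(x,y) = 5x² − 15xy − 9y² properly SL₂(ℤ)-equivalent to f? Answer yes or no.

D₁ = 405, D₂ = 405
river cycle of f (length 2): (-9, 9, 9), (9, 9, -9)
river cycle of g (length 6): (-9, 15, 5), (5, 15, -9), (-9, 3, 11), (11, 19, -1), (-1, 19, 11), (11, 3, -9)
cycles differ ⇒ inequivalent

no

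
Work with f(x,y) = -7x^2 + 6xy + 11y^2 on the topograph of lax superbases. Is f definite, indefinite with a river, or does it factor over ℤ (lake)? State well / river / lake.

D = b²−4ac = 6² − 4·(-7)·11 = 344
D > 0 non-square ⇒ indefinite ⇒ periodic river

river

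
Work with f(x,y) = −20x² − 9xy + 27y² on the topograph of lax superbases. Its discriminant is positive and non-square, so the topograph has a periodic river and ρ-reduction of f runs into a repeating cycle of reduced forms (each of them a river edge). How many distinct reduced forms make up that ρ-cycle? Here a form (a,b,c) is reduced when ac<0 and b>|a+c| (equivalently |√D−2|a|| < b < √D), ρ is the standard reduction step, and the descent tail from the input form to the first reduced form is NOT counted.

D = 2241, ⌊√D⌋ = 47
descent: ρ → (27,9,-20)  [lands on river]
river: ρ → (-20,31,16)
river: ρ → (16,33,-18)
river: ρ → (-18,39,10)
river: ρ → (10,41,-14)
river: ρ → (-14,43,7)
river: ρ → (7,41,-20)
river: ρ → (-20,39,9)
river: ρ → (9,33,-32)
river: ρ → (-32,31,10)
river: ρ → (10,29,-35)
river: ρ → (-35,41,4)
river: ρ → (4,47,-2)
river: ρ → (-2,45,27)
ρ-cycle length = 14 (tail of 1 descent step not counted)

14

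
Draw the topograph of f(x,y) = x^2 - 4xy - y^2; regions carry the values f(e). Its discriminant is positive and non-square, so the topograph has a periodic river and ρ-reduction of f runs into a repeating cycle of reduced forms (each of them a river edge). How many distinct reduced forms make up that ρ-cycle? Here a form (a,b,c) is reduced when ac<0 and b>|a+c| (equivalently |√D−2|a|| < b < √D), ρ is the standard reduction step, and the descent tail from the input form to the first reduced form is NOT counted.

D = 20, ⌊√D⌋ = 4
descent: ρ → (-1,4,1)  [lands on river]
river: ρ → (1,4,-1)
ρ-cycle length = 2 (tail of 1 descent step not counted)

2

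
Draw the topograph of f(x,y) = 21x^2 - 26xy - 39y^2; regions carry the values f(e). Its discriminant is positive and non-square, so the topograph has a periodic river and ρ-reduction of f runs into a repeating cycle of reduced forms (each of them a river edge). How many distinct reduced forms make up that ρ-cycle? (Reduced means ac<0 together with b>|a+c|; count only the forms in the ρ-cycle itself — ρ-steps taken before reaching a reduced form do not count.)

D = 3952, ⌊√D⌋ = 62
descent: ρ → (-39,26,21)  [lands on river]
river: ρ → (21,58,-7)
river: ρ → (-7,54,37)
river: ρ → (37,20,-24)
river: ρ → (-24,28,33)
river: ρ → (33,38,-19)
river: ρ → (-19,38,33)
river: ρ → (33,28,-24)
river: ρ → (-24,20,37)
river: ρ → (37,54,-7)
river: ρ → (-7,58,21)
river: ρ → (21,26,-39)
river: ρ → (-39,52,8)
river: ρ → (8,60,-11)
river: ρ → (-11,50,33)
river: ρ → (33,16,-28)
river: ρ → (-28,40,21)
river: ρ → (21,44,-24)
river: ρ → (-24,52,13)
river: ρ → (13,52,-24)
river: ρ → (-24,44,21)
river: ρ → (21,40,-28)
river: ρ → (-28,16,33)
river: ρ → (33,50,-11)
river: ρ → (-11,60,8)
river: ρ → (8,52,-39)
ρ-cycle length = 26 (tail of 1 descent step not counted)

26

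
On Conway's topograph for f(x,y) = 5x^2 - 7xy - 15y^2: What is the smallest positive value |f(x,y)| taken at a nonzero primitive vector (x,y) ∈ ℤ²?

descent: ρ → (-15,7,5)
descent: ρ → (5,13,-9)  [lands on river]
river: ρ → (-9,5,9)
river: ρ → (9,13,-5)
river: ρ → (-5,17,3)
river: ρ → (3,13,-15)
river: ρ → (-15,17,1)
river: ρ → (1,17,-15)
river: ρ → (-15,13,3)
river: ρ → (3,17,-5)
river: ρ → (-5,13,9)
river: ρ → (9,5,-9)
river: ρ → (-9,13,5)
river: ρ → (5,17,-3)
river: ρ → (-3,13,15)
river: ρ → (15,17,-1)
river: ρ → (-1,17,15)
river: ρ → (15,13,-3)
river: ρ → (-3,17,5)
closes: descent 2, river 18
min |a| on river = 1

1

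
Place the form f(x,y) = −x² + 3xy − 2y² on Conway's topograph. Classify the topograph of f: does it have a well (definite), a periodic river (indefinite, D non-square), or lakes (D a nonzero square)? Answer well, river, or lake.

D = b²−4ac = 3² − 4·(-1)·(-2) = 1
D = 1² is a perfect square ⇒ form factors over ℤ ⇒ lakes

lake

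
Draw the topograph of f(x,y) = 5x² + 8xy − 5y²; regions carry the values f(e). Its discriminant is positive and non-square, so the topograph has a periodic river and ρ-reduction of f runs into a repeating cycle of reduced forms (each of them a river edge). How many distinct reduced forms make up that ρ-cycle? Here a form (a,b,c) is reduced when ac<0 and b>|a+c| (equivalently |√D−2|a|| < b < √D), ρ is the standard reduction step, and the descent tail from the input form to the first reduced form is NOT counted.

D = 164, ⌊√D⌋ = 12
river: ρ → (-5,12,1)
river: ρ → (1,12,-5)
river: ρ → (-5,8,5)
river: ρ → (5,12,-1)
river: ρ → (-1,12,5)
river: ρ → (5,8,-5)
ρ-cycle length = 6 (tail of 0 descent steps not counted)

6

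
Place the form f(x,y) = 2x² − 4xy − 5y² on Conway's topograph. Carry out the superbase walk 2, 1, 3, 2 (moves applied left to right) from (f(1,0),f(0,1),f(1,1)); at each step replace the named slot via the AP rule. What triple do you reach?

start (2,-5,-7) = (f(1,0),f(0,1),f(1,1))
replace slot 2: 2·(2+(-7)) − (-5) = -5 → (2,-5,-7)
replace slot 1: 2·((-5)+(-7)) − 2 = -26 → (-26,-5,-7)
replace slot 3: 2·((-26)+(-5)) − (-7) = -55 → (-26,-5,-55)
replace slot 2: 2·((-26)+(-55)) − (-5) = -157 → (-26,-157,-55)

-26,-157,-55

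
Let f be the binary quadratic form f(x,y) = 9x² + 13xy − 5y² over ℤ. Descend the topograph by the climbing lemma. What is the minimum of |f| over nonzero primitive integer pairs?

river: ρ → (-5,17,3)
river: ρ → (3,13,-15)
river: ρ → (-15,17,1)
river: ρ → (1,17,-15)
river: ρ → (-15,13,3)
river: ρ → (3,17,-5)
river: ρ → (-5,13,9)
river: ρ → (9,5,-9)
river: ρ → (-9,13,5)
river: ρ → (5,17,-3)
river: ρ → (-3,13,15)
river: ρ → (15,17,-1)
river: ρ → (-1,17,15)
river: ρ → (15,13,-3)
river: ρ → (-3,17,5)
river: ρ → (5,13,-9)
river: ρ → (-9,5,9)
river: ρ → (9,13,-5)
closes: descent 0, river 18
min |a| on river = 1

1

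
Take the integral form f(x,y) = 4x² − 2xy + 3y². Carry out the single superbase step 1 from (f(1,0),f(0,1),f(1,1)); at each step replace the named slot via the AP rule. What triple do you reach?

start (4,3,5) = (f(1,0),f(0,1),f(1,1))
replace slot 1: 2·(3+5) − 4 = 12 → (12,3,5)

12,3,5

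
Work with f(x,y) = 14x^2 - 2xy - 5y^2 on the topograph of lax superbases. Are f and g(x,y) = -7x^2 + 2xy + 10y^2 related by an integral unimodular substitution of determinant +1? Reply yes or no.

D₁ = 284, D₂ = 284
river cycle of f (length 8): (-5, 12, 7), (7, 16, -1), (-1, 16, 7), (7, 12, -5), (-5, 8, 11), (11, 14, -2), (-2, 14, 11), (11, 8, -5)
river cycle of g (length 8): (-7, 16, 1), (1, 16, -7), (-7, 12, 5), (5, 8, -11), (-11, 14, 2), (2, 14, -11), (-11, 8, 5), (5, 12, -7)
cycles differ ⇒ inequivalent

no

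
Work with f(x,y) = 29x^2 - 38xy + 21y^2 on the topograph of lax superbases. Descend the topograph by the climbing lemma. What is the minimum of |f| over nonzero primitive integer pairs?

translate: b→20 (≡-38 mod 58), so (29,-38,21)→(29,20,12)
flip: (29,20,12)→(12,-20,29)
translate: b→4 (≡-20 mod 24), so (12,-20,29)→(12,4,21)
reduced (well bottom): (12,4,21) with a≤c, −a<b≤a
well minimum = a = 12

12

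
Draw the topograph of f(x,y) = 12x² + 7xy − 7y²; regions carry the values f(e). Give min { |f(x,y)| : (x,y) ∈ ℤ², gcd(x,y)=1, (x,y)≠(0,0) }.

river: ρ → (-7,7,12)
river: ρ → (12,17,-2)
river: ρ → (-2,19,3)
river: ρ → (3,17,-8)
river: ρ → (-8,15,5)
river: ρ → (5,15,-8)
river: ρ → (-8,17,3)
river: ρ → (3,19,-2)
river: ρ → (-2,17,12)
river: ρ → (12,7,-7)
closes: descent 0, river 10
min |a| on river = 2

2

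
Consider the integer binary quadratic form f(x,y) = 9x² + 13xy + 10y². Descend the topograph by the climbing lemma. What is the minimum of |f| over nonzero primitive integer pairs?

translate: b→-5 (≡13 mod 18), so (9,13,10)→(9,-5,6)
flip: (9,-5,6)→(6,5,9)
reduced (well bottom): (6,5,9) with a≤c, −a<b≤a
well minimum = a = 6

6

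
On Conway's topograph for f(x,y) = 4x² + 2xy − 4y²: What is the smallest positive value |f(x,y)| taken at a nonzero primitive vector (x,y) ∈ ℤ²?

river: ρ → (-4,6,2)
river: ρ → (2,6,-4)
river: ρ → (-4,2,4)
river: ρ → (4,6,-2)
river: ρ → (-2,6,4)
river: ρ → (4,2,-4)
closes: descent 0, river 6
min |a| on river = 2

2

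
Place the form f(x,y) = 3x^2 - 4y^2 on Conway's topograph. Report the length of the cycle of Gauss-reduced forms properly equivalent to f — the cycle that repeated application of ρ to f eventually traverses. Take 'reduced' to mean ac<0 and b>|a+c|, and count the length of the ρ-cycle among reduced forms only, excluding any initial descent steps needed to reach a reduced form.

D = 48, ⌊√D⌋ = 6
descent: ρ → (-4,0,3)
descent: ρ → (3,6,-1)  [lands on river]
river: ρ → (-1,6,3)
ρ-cycle length = 2 (tail of 2 descent steps not counted)

2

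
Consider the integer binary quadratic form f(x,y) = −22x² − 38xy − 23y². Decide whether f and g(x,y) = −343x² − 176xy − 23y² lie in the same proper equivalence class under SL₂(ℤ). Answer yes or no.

D₁ = -580, D₂ = -580
f is negative-definite; reduce −f:
−f: translate: b→-6 (≡38 mod 44), so (22,38,23)→(22,-6,7)
−f: flip: (22,-6,7)→(7,6,22)
−f: reduced (well bottom): (7,6,22) with a≤c, −a<b≤a
flip sign back: reduced form of f is (-7,-6,-22)
g is negative-definite; reduce −g:
−g: flip: (343,176,23)→(23,-176,343)
−g: translate: b→8 (≡-176 mod 46), so (23,-176,343)→(23,8,7)
−g: flip: (23,8,7)→(7,-8,23)
−g: translate: b→6 (≡-8 mod 14), so (7,-8,23)→(7,6,22)
−g: reduced (well bottom): (7,6,22) with a≤c, −a<b≤a
flip sign back: reduced form of g is (-7,-6,-22)
reduced forms (-7, -6, -22) vs (-7, -6, -22) ⇒ equivalent

yes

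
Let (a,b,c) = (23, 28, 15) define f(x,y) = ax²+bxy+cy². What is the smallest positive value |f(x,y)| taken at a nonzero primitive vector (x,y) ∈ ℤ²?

translate: b→-18 (≡28 mod 46), so (23,28,15)→(23,-18,10)
flip: (23,-18,10)→(10,18,23)
translate: b→-2 (≡18 mod 20), so (10,18,23)→(10,-2,15)
reduced (well bottom): (10,-2,15) with a≤c, −a<b≤a
well minimum = a = 10

10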